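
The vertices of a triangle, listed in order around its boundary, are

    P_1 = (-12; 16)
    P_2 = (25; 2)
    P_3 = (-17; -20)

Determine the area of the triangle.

Apply the surveyor's formula: 2A = Σ (x_i·y_{i+1} − x_{i+1}·y_i), indices taken mod 3.
P_1→P_2: (-12)(2) − (25)(16) = -424
P_2→P_3: (25)(-20) − (-17)(2) = -466
P_3→P_1: (-17)(16) − (-12)(-20) = -512
Σ = -1402
Area = |Σ|/2 = 701.

701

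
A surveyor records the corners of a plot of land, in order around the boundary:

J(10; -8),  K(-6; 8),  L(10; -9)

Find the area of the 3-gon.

Apply the surveyor's formula: 2A = Σ (x_i·y_{i+1} − x_{i+1}·y_i), indices taken mod 3.
J→K: (10)(8) − (-6)(-8) = 32
K→L: (-6)(-9) − (10)(8) = -26
L→J: (10)(-8) − (10)(-9) = 10
Σ = 16
Area = |Σ|/2 = 8.

8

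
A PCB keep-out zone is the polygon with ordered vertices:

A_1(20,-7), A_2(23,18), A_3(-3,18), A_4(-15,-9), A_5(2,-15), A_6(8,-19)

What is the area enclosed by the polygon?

967.5

Apply the shoelace (surveyor's) formula: 2A = Σ (x_i·y_{i+1} − x_{i+1}·y_i), indices taken mod 6.
A_1→A_2: (20)(18) − (23)(-7) = 521
A_2→A_3: (23)(18) − (-3)(18) = 468
A_3→A_4: (-3)(-9) − (-15)(18) = 297
A_4→A_5: (-15)(-15) − (2)(-9) = 243
A_5→A_6: (2)(-19) − (8)(-15) = 82
A_6→A_1: (8)(-7) − (20)(-19) = 324
Σ = 1935
Area = |Σ|/2 = 967.5.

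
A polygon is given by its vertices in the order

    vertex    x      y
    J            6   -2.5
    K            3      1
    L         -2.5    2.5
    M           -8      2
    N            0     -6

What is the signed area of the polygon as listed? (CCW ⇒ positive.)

Σ = (13.5) + (10) + (15) + (48) + (36) = 122.5
Signed area = Σ/2 = 61.25 (positive ⇒ counter-clockwise traversal).

61.25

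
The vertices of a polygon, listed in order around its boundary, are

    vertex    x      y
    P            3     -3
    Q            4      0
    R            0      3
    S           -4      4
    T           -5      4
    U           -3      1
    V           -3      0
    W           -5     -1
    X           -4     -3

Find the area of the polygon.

42.5

Apply the shoelace (surveyor's) formula: 2A = Σ (x_i·y_{i+1} − x_{i+1}·y_i), indices taken mod 9.
Cross-terms: 12, 12, 12, 4, 7, 3, 3, 11, 21  ⇒  Σ = 85
Area = |Σ|/2 = 42.5.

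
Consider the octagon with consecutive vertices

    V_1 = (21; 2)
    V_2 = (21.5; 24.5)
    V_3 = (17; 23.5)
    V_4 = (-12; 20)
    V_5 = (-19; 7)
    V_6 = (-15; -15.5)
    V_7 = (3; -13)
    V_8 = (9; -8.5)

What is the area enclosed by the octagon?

1203.625

Apply the surveyor's formula: 2A = Σ (x_i·y_{i+1} − x_{i+1}·y_i), indices taken mod 8.
Σ = (471.5) + (88.75) + (622) + (296) + (399.5) + (241.5) + (91.5) + (196.5) = 2407.25
Area = |Σ|/2 = 1203.625.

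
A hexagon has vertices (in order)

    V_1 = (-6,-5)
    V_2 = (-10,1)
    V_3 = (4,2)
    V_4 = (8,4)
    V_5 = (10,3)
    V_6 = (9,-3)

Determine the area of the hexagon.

Σ = (-56) + (-24) + (0) + (-16) + (-57) + (-63) = -216
Area = |Σ|/2 = 108.

108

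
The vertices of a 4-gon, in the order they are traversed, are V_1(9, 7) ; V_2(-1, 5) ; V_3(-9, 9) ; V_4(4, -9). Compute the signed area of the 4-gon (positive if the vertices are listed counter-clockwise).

121

Apply the surveyor's formula: 2A = Σ (x_i·y_{i+1} − x_{i+1}·y_i), indices taken mod 4.
Σ = (52) + (36) + (45) + (109) = 242
Signed area = Σ/2 = 121 (positive ⇒ counter-clockwise traversal).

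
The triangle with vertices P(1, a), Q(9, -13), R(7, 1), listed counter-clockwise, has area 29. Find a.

The doubled signed area Σ (x_i y_{i+1} − x_{i+1} y_i) is linear in a.
With a=0 it equals 86; the coefficient of a is -2 (from the two edges through P).
So -2·a + 86 = 2·29 = 58 ⇒ a = 14.

14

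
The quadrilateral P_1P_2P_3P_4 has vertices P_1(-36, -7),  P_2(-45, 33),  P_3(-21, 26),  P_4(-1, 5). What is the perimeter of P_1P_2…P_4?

|P_1P_2| = √((-9)² + (40)²) = √1681 = 41
|P_2P_3| = √((24)² + (-7)²) = √625 = 25
|P_3P_4| = √((20)² + (-21)²) = √841 = 29
|P_4P_1| = √((-35)² + (-12)²) = √1369 = 37
Perimeter = 41 + 25 + 29 + 37 = 132.

132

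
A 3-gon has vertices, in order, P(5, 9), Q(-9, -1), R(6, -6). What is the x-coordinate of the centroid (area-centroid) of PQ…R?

2/3

Apply Gauss's area formula. First the cross-terms c_i = x_i·y_{i+1} − x_{i+1}·y_i:
  76, 60, 84  ⇒  2A = 220, A = 110.
Then Σ (x_i + x_{i+1})·c_i = 440, so x̄ = 440 / (6·110) = 2/3.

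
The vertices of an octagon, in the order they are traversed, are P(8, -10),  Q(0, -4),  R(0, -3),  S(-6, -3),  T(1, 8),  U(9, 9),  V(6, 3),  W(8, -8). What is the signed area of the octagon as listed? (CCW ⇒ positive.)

-136.5

Apply Gauss's area formula: 2A = Σ (x_i·y_{i+1} − x_{i+1}·y_i), indices taken mod 8.
Σ = (-32) + (0) + (-18) + (-45) + (-63) + (-27) + (-72) + (-16) = -273
Signed area = Σ/2 = -136.5 (negative ⇒ clockwise traversal).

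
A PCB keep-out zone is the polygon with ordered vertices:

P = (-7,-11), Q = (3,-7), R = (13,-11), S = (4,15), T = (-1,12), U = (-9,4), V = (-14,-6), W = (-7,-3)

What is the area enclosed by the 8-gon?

356

P→Q: (-7)(-7) − (3)(-11) = 82
Q→R: (3)(-11) − (13)(-7) = 58
R→S: (13)(15) − (4)(-11) = 239
S→T: (4)(12) − (-1)(15) = 63
T→U: (-1)(4) − (-9)(12) = 104
U→V: (-9)(-6) − (-14)(4) = 110
V→W: (-14)(-3) − (-7)(-6) = 0
W→P: (-7)(-11) − (-7)(-3) = 56
Σ = 712
Area = |Σ|/2 = 356.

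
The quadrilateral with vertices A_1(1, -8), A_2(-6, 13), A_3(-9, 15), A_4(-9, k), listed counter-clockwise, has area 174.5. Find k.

-15

Write out the shoelace sum; only the two edges meeting at A_4 involve k:
2·Area = [((-9)·k − (-9)·15) + ((-9)·(-8) − 1·k)] + -8
       = -10·k + 199 = 349
⇒ k = -15.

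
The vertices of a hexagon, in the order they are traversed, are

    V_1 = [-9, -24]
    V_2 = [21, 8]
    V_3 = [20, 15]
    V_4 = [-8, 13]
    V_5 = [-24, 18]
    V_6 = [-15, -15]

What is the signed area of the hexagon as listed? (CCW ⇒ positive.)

995

Apply the shoelace (surveyor's) formula: 2A = Σ (x_i·y_{i+1} − x_{i+1}·y_i), indices taken mod 6.
Σ = (432) + (155) + (380) + (168) + (630) + (225) = 1990
Signed area = Σ/2 = 995 (positive ⇒ counter-clockwise traversal).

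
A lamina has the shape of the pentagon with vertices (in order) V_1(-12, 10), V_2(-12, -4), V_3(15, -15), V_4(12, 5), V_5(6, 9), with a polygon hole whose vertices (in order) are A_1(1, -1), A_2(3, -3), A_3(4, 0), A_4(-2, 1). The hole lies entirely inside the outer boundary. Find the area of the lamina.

446

Outer boundary:
Apply the surveyor's formula: 2A = Σ (x_i·y_{i+1} − x_{i+1}·y_i), indices taken mod 5.
Σ = (168) + (240) + (255) + (78) + (168) = 909
Area = |Σ|/2 = 454.5.
Hole:
A_1→A_2: (1)(-3) − (3)(-1) = 0
A_2→A_3: (3)(0) − (4)(-3) = 12
A_3→A_4: (4)(1) − (-2)(0) = 4
A_4→A_1: (-2)(-1) − (1)(1) = 1
Σ = 17
Area = |Σ|/2 = 8.5.
Net area = 454.5 − 8.5 = 446.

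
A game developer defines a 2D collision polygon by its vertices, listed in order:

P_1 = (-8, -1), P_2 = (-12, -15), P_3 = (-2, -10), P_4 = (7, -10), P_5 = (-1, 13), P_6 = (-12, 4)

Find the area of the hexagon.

Σ = (108) + (90) + (90) + (81) + (152) + (44) = 565
Area = |Σ|/2 = 282.5.

282.5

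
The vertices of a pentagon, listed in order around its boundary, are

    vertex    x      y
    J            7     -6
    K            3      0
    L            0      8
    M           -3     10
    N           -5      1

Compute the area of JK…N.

68

Apply the surveyor's formula: 2A = Σ (x_i·y_{i+1} − x_{i+1}·y_i), indices taken mod 5.
Σ = (18) + (24) + (24) + (47) + (23) = 136
Area = |Σ|/2 = 68.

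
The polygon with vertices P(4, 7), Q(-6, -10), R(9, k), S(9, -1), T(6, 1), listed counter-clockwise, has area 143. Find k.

Write out the shoelace sum; only the two edges meeting at R involve k:
2·Area = [((-6)·k − 9·(-10)) + (9·(-1) − 9·k)] + 55
       = -15·k + 136 = 286
⇒ k = -10.

-10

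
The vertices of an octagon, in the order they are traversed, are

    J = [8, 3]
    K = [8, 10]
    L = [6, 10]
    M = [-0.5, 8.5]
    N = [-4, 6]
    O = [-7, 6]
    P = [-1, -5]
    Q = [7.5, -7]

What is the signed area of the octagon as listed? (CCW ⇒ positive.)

Apply the surveyor's formula: 2A = Σ (x_i·y_{i+1} − x_{i+1}·y_i), indices taken mod 8.
Σ = (56) + (20) + (56) + (31) + (18) + (41) + (44.5) + (78.5) = 345
Signed area = Σ/2 = 172.5 (positive ⇒ counter-clockwise traversal).

172.5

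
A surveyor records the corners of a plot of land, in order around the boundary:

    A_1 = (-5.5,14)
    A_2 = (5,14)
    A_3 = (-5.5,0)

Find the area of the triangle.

Σ = (-147) + (77) + (-77) = -147
Area = |Σ|/2 = 73.5.

73.5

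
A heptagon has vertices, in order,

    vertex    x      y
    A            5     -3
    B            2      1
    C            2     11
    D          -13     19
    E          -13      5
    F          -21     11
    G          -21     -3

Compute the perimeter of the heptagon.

|AB| = √((-3)² + (4)²) = √25 = 5
|BC| = √((0)² + (10)²) = √100 = 10
|CD| = √((-15)² + (8)²) = √289 = 17
|DE| = √((0)² + (-14)²) = √196 = 14
|EF| = √((-8)² + (6)²) = √100 = 10
|FG| = √((0)² + (-14)²) = √196 = 14
|GA| = √((26)² + (0)²) = √676 = 26
Perimeter = 5 + 10 + 17 + 14 + 10 + 14 + 26 = 96.

96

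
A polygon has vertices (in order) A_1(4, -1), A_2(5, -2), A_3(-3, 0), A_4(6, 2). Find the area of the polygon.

14.5

Apply the shoelace (surveyor's) formula: 2A = Σ (x_i·y_{i+1} − x_{i+1}·y_i), indices taken mod 4.
Σ = (-3) + (-6) + (-6) + (-14) = -29
Area = |Σ|/2 = 14.5.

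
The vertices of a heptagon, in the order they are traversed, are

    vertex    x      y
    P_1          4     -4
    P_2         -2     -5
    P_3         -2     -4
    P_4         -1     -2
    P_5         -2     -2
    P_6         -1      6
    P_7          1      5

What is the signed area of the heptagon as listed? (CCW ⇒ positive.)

Apply the surveyor's formula: 2A = Σ (x_i·y_{i+1} − x_{i+1}·y_i), indices taken mod 7.
Cross-terms: -28, -2, 0, -2, -14, -11, -24  ⇒  Σ = -81
Signed area = Σ/2 = -40.5 (negative ⇒ clockwise traversal).

-40.5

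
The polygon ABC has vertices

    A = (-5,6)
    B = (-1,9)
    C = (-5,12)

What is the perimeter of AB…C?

|AB| = √((4)² + (3)²) = √25 = 5
|BC| = √((-4)² + (3)²) = √25 = 5
|CA| = √((0)² + (-6)²) = √36 = 6
Perimeter = 5 + 5 + 6 = 16.

16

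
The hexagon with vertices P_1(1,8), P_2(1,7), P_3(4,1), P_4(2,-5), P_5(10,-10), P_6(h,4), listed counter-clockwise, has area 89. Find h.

The doubled signed area Σ (x_i y_{i+1} − x_{i+1} y_i) is linear in h.
With h=0 it equals 16; the coefficient of h is 18 (from the two edges through P_6).
So 18·h + 16 = 2·89 = 178 ⇒ h = 9.

9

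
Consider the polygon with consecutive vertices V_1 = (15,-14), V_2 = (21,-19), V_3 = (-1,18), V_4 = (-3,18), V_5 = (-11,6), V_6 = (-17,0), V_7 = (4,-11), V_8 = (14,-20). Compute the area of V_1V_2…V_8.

Apply Gauss's area formula: 2A = Σ (x_i·y_{i+1} − x_{i+1}·y_i), indices taken mod 8.
Σ = (9) + (359) + (36) + (180) + (102) + (187) + (74) + (104) = 1051
Area = |Σ|/2 = 525.5.

525.5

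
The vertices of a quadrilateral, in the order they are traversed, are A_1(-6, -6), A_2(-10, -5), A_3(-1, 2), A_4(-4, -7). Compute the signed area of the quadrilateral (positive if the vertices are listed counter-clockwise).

Σ = (-30) + (-25) + (15) + (-18) = -58
Signed area = Σ/2 = -29 (negative ⇒ clockwise traversal).

-29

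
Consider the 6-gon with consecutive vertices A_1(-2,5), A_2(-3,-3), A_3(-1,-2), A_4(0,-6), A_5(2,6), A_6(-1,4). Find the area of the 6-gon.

29.5

Apply the shoelace (surveyor's) formula: 2A = Σ (x_i·y_{i+1} − x_{i+1}·y_i), indices taken mod 6.
A_1→A_2: (-2)(-3) − (-3)(5) = 21
A_2→A_3: (-3)(-2) − (-1)(-3) = 3
A_3→A_4: (-1)(-6) − (0)(-2) = 6
A_4→A_5: (0)(6) − (2)(-6) = 12
A_5→A_6: (2)(4) − (-1)(6) = 14
A_6→A_1: (-1)(5) − (-2)(4) = 3
Σ = 59
Area = |Σ|/2 = 29.5.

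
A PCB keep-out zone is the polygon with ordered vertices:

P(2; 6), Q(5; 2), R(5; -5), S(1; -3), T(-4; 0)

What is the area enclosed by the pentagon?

53.5

Σ = (-26) + (-35) + (-10) + (-12) + (-24) = -107
Area = |Σ|/2 = 53.5.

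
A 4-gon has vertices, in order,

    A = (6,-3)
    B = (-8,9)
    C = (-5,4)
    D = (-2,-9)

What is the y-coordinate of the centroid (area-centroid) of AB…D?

-53/39

Apply the surveyor's formula. First the cross-terms c_i = x_i·y_{i+1} − x_{i+1}·y_i:
  30, 13, 53, 60  ⇒  2A = 156, A = 78.
Then Σ (y_i + y_{i+1})·c_i = -636, so ȳ = -636 / (6·78) = -53/39.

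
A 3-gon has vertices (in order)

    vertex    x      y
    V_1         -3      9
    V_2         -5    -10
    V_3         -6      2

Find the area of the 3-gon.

Apply Gauss's area formula: 2A = Σ (x_i·y_{i+1} − x_{i+1}·y_i), indices taken mod 3.
Σ = (75) + (-70) + (-48) = -43
Area = |Σ|/2 = 21.5.

21.5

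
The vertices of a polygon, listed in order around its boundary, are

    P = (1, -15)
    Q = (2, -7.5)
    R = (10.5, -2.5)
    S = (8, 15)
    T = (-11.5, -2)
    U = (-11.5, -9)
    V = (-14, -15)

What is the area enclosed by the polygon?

Apply the shoelace formula: 2A = Σ (x_i·y_{i+1} − x_{i+1}·y_i), indices taken mod 7.
Σ = (22.5) + (73.75) + (177.5) + (156.5) + (80.5) + (46.5) + (225) = 782.25
Area = |Σ|/2 = 391.125.

391.125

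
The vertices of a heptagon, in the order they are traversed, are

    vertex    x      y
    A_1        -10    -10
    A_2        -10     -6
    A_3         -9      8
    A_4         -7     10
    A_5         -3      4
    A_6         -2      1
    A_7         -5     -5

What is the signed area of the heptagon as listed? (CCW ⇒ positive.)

Apply Gauss's area formula: 2A = Σ (x_i·y_{i+1} − x_{i+1}·y_i), indices taken mod 7.
Σ = (-40) + (-134) + (-34) + (2) + (5) + (15) + (0) = -186
Signed area = Σ/2 = -93 (negative ⇒ clockwise traversal).

-93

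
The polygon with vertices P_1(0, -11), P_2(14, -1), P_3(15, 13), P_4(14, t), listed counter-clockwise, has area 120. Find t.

Write out the shoelace sum; only the two edges meeting at P_4 involve t:
2·Area = [(15·t − 14·13) + (14·(-11) − 0·t)] + 351
       = 15·t + 15 = 240
⇒ t = 15.

15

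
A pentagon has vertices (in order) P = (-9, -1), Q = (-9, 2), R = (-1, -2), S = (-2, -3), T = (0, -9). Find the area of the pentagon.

Apply the shoelace (surveyor's) formula: 2A = Σ (x_i·y_{i+1} − x_{i+1}·y_i), indices taken mod 5.
P→Q: (-9)(2) − (-9)(-1) = -27
Q→R: (-9)(-2) − (-1)(2) = 20
R→S: (-1)(-3) − (-2)(-2) = -1
S→T: (-2)(-9) − (0)(-3) = 18
T→P: (0)(-1) − (-9)(-9) = -81
Σ = -71
Area = |Σ|/2 = 35.5.

35.5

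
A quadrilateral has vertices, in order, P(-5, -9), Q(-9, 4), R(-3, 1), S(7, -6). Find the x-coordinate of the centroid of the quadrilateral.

-103/45

Apply the shoelace (surveyor's) formula. First the cross-terms c_i = x_i·y_{i+1} − x_{i+1}·y_i:
  -101, 3, 11, -93  ⇒  2A = -180, A = -90.
Then Σ (x_i + x_{i+1})·c_i = 1236, so x̄ = 1236 / (6·(-90)) = -103/45.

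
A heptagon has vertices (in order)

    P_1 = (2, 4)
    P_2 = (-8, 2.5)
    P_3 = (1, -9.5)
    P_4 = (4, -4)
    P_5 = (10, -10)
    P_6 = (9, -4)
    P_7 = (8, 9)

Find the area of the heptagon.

160.75

P_1→P_2: (2)(2.5) − (-8)(4) = 37
P_2→P_3: (-8)(-9.5) − (1)(2.5) = 73.5
P_3→P_4: (1)(-4) − (4)(-9.5) = 34
P_4→P_5: (4)(-10) − (10)(-4) = 0
P_5→P_6: (10)(-4) − (9)(-10) = 50
P_6→P_7: (9)(9) − (8)(-4) = 113
P_7→P_1: (8)(4) − (2)(9) = 14
Σ = 321.5
Area = |Σ|/2 = 160.75.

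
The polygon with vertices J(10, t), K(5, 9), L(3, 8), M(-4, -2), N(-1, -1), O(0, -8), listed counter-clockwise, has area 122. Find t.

The doubled signed area Σ (x_i y_{i+1} − x_{i+1} y_i) is linear in t.
With t=0 it equals 219; the coefficient of t is -5 (from the two edges through J).
So -5·t + 219 = 2·122 = 244 ⇒ t = -5.

-5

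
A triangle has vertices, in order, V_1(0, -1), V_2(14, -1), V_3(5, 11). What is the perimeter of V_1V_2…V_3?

|V_1V_2| = √((14)² + (0)²) = √196 = 14
|V_2V_3| = √((-9)² + (12)²) = √225 = 15
|V_3V_1| = √((-5)² + (-12)²) = √169 = 13
Perimeter = 14 + 15 + 13 = 42.

42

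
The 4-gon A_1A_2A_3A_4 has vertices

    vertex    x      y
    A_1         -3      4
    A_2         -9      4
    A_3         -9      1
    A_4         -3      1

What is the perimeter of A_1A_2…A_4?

18

|A_1A_2| = √((-6)² + (0)²) = √36 = 6
|A_2A_3| = √((0)² + (-3)²) = √9 = 3
|A_3A_4| = √((6)² + (0)²) = √36 = 6
|A_4A_1| = √((0)² + (3)²) = √9 = 3
Perimeter = 6 + 3 + 6 + 3 = 18.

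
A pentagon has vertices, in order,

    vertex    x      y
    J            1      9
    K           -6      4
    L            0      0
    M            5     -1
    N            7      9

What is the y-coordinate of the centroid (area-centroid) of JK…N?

357/82

Apply the surveyor's formula. First the cross-terms c_i = x_i·y_{i+1} − x_{i+1}·y_i:
  58, 0, 0, 52, 54  ⇒  2A = 164, A = 82.
Then Σ (y_i + y_{i+1})·c_i = 2142, so ȳ = 2142 / (6·82) = 357/82.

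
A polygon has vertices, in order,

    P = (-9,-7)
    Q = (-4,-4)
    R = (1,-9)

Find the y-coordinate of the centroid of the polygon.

Apply Gauss's area formula. First the cross-terms c_i = x_i·y_{i+1} − x_{i+1}·y_i:
  8, 40, -88  ⇒  2A = -40, A = -20.
Then Σ (y_i + y_{i+1})·c_i = 800, so ȳ = 800 / (6·(-20)) = -20/3.

-20/3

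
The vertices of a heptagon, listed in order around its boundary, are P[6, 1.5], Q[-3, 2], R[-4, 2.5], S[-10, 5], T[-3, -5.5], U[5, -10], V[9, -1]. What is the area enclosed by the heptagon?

127

Cross-terms: 16.5, 0.5, 5, 70, 57.5, 85, 19.5  ⇒  Σ = 254
Area = |Σ|/2 = 127.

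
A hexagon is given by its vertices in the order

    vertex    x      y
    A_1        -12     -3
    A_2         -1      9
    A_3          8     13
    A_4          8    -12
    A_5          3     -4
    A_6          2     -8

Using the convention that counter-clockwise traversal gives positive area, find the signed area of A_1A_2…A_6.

-255

A_1→A_2: (-12)(9) − (-1)(-3) = -111
A_2→A_3: (-1)(13) − (8)(9) = -85
A_3→A_4: (8)(-12) − (8)(13) = -200
A_4→A_5: (8)(-4) − (3)(-12) = 4
A_5→A_6: (3)(-8) − (2)(-4) = -16
A_6→A_1: (2)(-3) − (-12)(-8) = -102
Σ = -510
Signed area = Σ/2 = -255 (negative ⇒ clockwise traversal).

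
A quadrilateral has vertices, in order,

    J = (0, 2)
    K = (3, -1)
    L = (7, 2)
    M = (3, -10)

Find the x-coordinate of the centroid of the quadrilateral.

Apply the shoelace formula. First the cross-terms c_i = x_i·y_{i+1} − x_{i+1}·y_i:
  -6, 13, -76, 6  ⇒  2A = -63, A = -31.5.
Then Σ (x_i + x_{i+1})·c_i = -630, so x̄ = -630 / (6·(-31.5)) = 10/3.

10/3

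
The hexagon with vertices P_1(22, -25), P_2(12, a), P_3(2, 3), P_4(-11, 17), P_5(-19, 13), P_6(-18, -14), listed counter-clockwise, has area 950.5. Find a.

Write out the shoelace sum; only the two edges meeting at P_2 involve a:
2·Area = [(22·a − 12·(-25)) + (12·3 − 2·a)] + 1505
       = 20·a + 1841 = 1901
⇒ a = 3.

3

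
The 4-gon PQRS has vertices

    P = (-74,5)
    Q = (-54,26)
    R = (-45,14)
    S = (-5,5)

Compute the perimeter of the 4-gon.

154

|PQ| = √((20)² + (21)²) = √841 = 29
|QR| = √((9)² + (-12)²) = √225 = 15
|RS| = √((40)² + (-9)²) = √1681 = 41
|SP| = √((-69)² + (0)²) = √4761 = 69
Perimeter = 29 + 15 + 41 + 69 = 154.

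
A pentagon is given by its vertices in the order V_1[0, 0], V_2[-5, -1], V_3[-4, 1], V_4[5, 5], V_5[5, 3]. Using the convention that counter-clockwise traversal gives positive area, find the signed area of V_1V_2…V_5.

Apply Gauss's area formula: 2A = Σ (x_i·y_{i+1} − x_{i+1}·y_i), indices taken mod 5.
Σ = (0) + (-9) + (-25) + (-10) + (0) = -44
Signed area = Σ/2 = -22 (negative ⇒ clockwise traversal).

-22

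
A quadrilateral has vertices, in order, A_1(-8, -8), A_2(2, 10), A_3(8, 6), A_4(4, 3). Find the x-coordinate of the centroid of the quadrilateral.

Apply the shoelace (surveyor's) formula. First the cross-terms c_i = x_i·y_{i+1} − x_{i+1}·y_i:
  -64, -68, 0, -8  ⇒  2A = -140, A = -70.
Then Σ (x_i + x_{i+1})·c_i = -264, so x̄ = -264 / (6·(-70)) = 22/35.

22/35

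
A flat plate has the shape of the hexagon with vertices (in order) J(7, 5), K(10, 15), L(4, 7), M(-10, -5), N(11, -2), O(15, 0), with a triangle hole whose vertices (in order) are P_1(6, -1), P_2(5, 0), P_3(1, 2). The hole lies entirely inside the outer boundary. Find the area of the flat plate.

Outer boundary:
Apply Gauss's area formula: 2A = Σ (x_i·y_{i+1} − x_{i+1}·y_i), indices taken mod 6.
Σ = (55) + (10) + (50) + (75) + (30) + (75) = 295
Area = |Σ|/2 = 147.5.
Hole:
Apply the shoelace (surveyor's) formula: 2A = Σ (x_i·y_{i+1} − x_{i+1}·y_i), indices taken mod 3.
Cross-terms: 5, 10, -13  ⇒  Σ = 2
Area = |Σ|/2 = 1.
Net area = 147.5 − 1 = 146.5.

146.5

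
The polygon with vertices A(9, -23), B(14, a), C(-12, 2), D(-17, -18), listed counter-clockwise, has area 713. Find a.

The doubled signed area Σ (x_i y_{i+1} − x_{i+1} y_i) is linear in a.
With a=0 it equals 1153; the coefficient of a is 21 (from the two edges through B).
So 21·a + 1153 = 2·713 = 1426 ⇒ a = 13.

13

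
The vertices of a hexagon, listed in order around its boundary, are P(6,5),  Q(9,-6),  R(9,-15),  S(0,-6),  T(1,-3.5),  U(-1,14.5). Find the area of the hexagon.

145.5

P→Q: (6)(-6) − (9)(5) = -81
Q→R: (9)(-15) − (9)(-6) = -81
R→S: (9)(-6) − (0)(-15) = -54
S→T: (0)(-3.5) − (1)(-6) = 6
T→U: (1)(14.5) − (-1)(-3.5) = 11
U→P: (-1)(5) − (6)(14.5) = -92
Σ = -291
Area = |Σ|/2 = 145.5.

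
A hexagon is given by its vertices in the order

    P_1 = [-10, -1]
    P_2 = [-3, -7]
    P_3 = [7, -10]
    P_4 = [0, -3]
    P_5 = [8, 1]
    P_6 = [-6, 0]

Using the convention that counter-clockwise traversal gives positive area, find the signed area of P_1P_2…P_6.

Apply the shoelace formula: 2A = Σ (x_i·y_{i+1} − x_{i+1}·y_i), indices taken mod 6.
Cross-terms: 67, 79, -21, 24, 6, 6  ⇒  Σ = 161
Signed area = Σ/2 = 80.5 (positive ⇒ counter-clockwise traversal).

80.5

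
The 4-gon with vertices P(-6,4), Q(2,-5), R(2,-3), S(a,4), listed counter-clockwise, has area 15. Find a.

-4

Write out the shoelace sum; only the two edges meeting at S involve a:
2·Area = [(2·4 − a·(-3)) + (a·4 − (-6)·4)] + 26
       = 7·a + 58 = 30
⇒ a = -4.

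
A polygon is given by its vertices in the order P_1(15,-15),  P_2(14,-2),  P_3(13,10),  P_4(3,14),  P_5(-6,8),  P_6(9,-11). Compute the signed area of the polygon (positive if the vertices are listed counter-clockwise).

P_1→P_2: (15)(-2) − (14)(-15) = 180
P_2→P_3: (14)(10) − (13)(-2) = 166
P_3→P_4: (13)(14) − (3)(10) = 152
P_4→P_5: (3)(8) − (-6)(14) = 108
P_5→P_6: (-6)(-11) − (9)(8) = -6
P_6→P_1: (9)(-15) − (15)(-11) = 30
Σ = 630
Signed area = Σ/2 = 315 (positive ⇒ counter-clockwise traversal).

315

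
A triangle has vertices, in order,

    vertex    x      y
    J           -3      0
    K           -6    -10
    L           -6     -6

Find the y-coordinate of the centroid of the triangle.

Apply the shoelace formula. First the cross-terms c_i = x_i·y_{i+1} − x_{i+1}·y_i:
  30, -24, -18  ⇒  2A = -12, A = -6.
Then Σ (y_i + y_{i+1})·c_i = 192, so ȳ = 192 / (6·(-6)) = -16/3.

-16/3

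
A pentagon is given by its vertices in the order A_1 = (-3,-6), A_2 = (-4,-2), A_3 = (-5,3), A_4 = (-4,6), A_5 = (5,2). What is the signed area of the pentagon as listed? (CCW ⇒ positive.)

Apply the shoelace formula: 2A = Σ (x_i·y_{i+1} − x_{i+1}·y_i), indices taken mod 5.
Cross-terms: -18, -22, -18, -38, -24  ⇒  Σ = -120
Signed area = Σ/2 = -60 (negative ⇒ clockwise traversal).

-60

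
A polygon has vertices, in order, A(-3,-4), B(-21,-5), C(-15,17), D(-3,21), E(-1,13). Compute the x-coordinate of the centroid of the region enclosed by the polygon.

Apply the surveyor's formula. First the cross-terms c_i = x_i·y_{i+1} − x_{i+1}·y_i:
  -69, -432, -264, -18, 43  ⇒  2A = -740, A = -370.
Then Σ (x_i + x_{i+1})·c_i = 21860, so x̄ = 21860 / (6·(-370)) = -1093/111.

-1093/111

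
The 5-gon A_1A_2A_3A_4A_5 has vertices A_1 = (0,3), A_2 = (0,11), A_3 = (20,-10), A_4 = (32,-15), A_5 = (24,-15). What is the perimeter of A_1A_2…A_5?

|A_1A_2| = √((0)² + (8)²) = √64 = 8
|A_2A_3| = √((20)² + (-21)²) = √841 = 29
|A_3A_4| = √((12)² + (-5)²) = √169 = 13
|A_4A_5| = √((-8)² + (0)²) = √64 = 8
|A_5A_1| = √((-24)² + (18)²) = √900 = 30
Perimeter = 8 + 29 + 13 + 8 + 30 = 88.

88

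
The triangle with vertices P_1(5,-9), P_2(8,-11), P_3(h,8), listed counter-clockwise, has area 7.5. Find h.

-13

The doubled signed area Σ (x_i y_{i+1} − x_{i+1} y_i) is linear in h.
With h=0 it equals 41; the coefficient of h is 2 (from the two edges through P_3).
So 2·h + 41 = 2·7.5 = 15 ⇒ h = -13.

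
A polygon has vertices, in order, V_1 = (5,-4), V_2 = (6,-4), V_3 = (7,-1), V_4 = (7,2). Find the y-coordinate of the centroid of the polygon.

-5/3

Apply the shoelace formula. First the cross-terms c_i = x_i·y_{i+1} − x_{i+1}·y_i:
  4, 22, 21, -38  ⇒  2A = 9, A = 4.5.
Then Σ (y_i + y_{i+1})·c_i = -45, so ȳ = -45 / (6·4.5) = -5/3.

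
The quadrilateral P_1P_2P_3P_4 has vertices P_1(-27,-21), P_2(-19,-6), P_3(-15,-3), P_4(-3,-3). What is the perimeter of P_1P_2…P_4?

|P_1P_2| = √((8)² + (15)²) = √289 = 17
|P_2P_3| = √((4)² + (3)²) = √25 = 5
|P_3P_4| = √((12)² + (0)²) = √144 = 12
|P_4P_1| = √((-24)² + (-18)²) = √900 = 30
Perimeter = 17 + 5 + 12 + 30 = 64.

64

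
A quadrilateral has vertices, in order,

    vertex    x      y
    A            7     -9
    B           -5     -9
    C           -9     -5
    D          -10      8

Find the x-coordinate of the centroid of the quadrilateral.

Apply the shoelace (surveyor's) formula. First the cross-terms c_i = x_i·y_{i+1} − x_{i+1}·y_i:
  -108, -56, -122, 34  ⇒  2A = -252, A = -126.
Then Σ (x_i + x_{i+1})·c_i = 2784, so x̄ = 2784 / (6·(-126)) = -232/63.

-232/63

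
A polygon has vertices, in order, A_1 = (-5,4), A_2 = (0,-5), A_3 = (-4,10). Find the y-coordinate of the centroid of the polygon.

3

Apply the shoelace (surveyor's) formula. First the cross-terms c_i = x_i·y_{i+1} − x_{i+1}·y_i:
  25, -20, 34  ⇒  2A = 39, A = 19.5.
Then Σ (y_i + y_{i+1})·c_i = 351, so ȳ = 351 / (6·19.5) = 3.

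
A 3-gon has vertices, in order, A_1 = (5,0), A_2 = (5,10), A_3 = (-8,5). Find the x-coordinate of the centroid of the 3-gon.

2/3

Apply Gauss's area formula. First the cross-terms c_i = x_i·y_{i+1} − x_{i+1}·y_i:
  50, 105, -25  ⇒  2A = 130, A = 65.
Then Σ (x_i + x_{i+1})·c_i = 260, so x̄ = 260 / (6·65) = 2/3.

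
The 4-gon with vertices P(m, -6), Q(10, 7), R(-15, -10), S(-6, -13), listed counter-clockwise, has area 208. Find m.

9

Write out the shoelace sum; only the two edges meeting at P involve m:
2·Area = [((-6)·(-6) − m·(-13)) + (m·7 − 10·(-6))] + 140
       = 20·m + 236 = 416
⇒ m = 9.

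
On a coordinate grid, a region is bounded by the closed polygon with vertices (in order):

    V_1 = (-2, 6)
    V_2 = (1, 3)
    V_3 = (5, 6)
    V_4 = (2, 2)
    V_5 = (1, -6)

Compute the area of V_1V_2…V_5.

Apply Gauss's area formula: 2A = Σ (x_i·y_{i+1} − x_{i+1}·y_i), indices taken mod 5.
V_1→V_2: (-2)(3) − (1)(6) = -12
V_2→V_3: (1)(6) − (5)(3) = -9
V_3→V_4: (5)(2) − (2)(6) = -2
V_4→V_5: (2)(-6) − (1)(2) = -14
V_5→V_1: (1)(6) − (-2)(-6) = -6
Σ = -43
Area = |Σ|/2 = 21.5.

21.5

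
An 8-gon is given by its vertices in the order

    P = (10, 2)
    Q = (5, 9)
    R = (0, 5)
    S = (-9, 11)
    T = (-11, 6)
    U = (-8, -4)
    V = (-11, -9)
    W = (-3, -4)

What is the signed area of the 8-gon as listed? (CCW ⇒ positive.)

Apply Gauss's area formula: 2A = Σ (x_i·y_{i+1} − x_{i+1}·y_i), indices taken mod 8.
P→Q: (10)(9) − (5)(2) = 80
Q→R: (5)(5) − (0)(9) = 25
R→S: (0)(11) − (-9)(5) = 45
S→T: (-9)(6) − (-11)(11) = 67
T→U: (-11)(-4) − (-8)(6) = 92
U→V: (-8)(-9) − (-11)(-4) = 28
V→W: (-11)(-4) − (-3)(-9) = 17
W→P: (-3)(2) − (10)(-4) = 34
Σ = 388
Signed area = Σ/2 = 194 (positive ⇒ counter-clockwise traversal).

194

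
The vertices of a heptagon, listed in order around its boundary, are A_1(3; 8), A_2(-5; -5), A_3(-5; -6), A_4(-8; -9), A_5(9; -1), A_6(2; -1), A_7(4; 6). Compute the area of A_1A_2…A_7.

Apply the surveyor's formula: 2A = Σ (x_i·y_{i+1} − x_{i+1}·y_i), indices taken mod 7.
A_1→A_2: (3)(-5) − (-5)(8) = 25
A_2→A_3: (-5)(-6) − (-5)(-5) = 5
A_3→A_4: (-5)(-9) − (-8)(-6) = -3
A_4→A_5: (-8)(-1) − (9)(-9) = 89
A_5→A_6: (9)(-1) − (2)(-1) = -7
A_6→A_7: (2)(6) − (4)(-1) = 16
A_7→A_1: (4)(8) − (3)(6) = 14
Σ = 139
Area = |Σ|/2 = 69.5.

69.5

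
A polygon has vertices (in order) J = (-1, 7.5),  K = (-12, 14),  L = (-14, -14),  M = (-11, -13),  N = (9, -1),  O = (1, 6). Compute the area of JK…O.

Apply Gauss's area formula: 2A = Σ (x_i·y_{i+1} − x_{i+1}·y_i), indices taken mod 6.
Σ = (76) + (364) + (28) + (128) + (55) + (13.5) = 664.5
Area = |Σ|/2 = 332.25.

332.25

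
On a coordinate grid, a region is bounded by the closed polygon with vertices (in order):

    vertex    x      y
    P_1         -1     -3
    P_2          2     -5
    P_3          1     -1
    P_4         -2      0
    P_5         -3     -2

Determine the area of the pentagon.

Apply the shoelace (surveyor's) formula: 2A = Σ (x_i·y_{i+1} − x_{i+1}·y_i), indices taken mod 5.
Σ = (11) + (3) + (-2) + (4) + (7) = 23
Area = |Σ|/2 = 11.5.

11.5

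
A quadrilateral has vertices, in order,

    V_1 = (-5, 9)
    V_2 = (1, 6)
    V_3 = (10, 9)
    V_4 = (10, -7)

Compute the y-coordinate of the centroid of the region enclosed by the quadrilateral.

8/3

Apply the shoelace (surveyor's) formula. First the cross-terms c_i = x_i·y_{i+1} − x_{i+1}·y_i:
  -39, -51, -160, 55  ⇒  2A = -195, A = -97.5.
Then Σ (y_i + y_{i+1})·c_i = -1560, so ȳ = -1560 / (6·(-97.5)) = 8/3.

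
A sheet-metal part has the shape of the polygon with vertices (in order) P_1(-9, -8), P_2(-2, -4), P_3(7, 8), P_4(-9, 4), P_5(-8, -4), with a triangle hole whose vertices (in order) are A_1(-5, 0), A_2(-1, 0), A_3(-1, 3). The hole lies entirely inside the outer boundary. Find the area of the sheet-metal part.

Outer boundary:
Apply Gauss's area formula: 2A = Σ (x_i·y_{i+1} − x_{i+1}·y_i), indices taken mod 5.
Σ = (20) + (12) + (100) + (68) + (28) = 228
Area = |Σ|/2 = 114.
Hole:
Apply the surveyor's formula: 2A = Σ (x_i·y_{i+1} − x_{i+1}·y_i), indices taken mod 3.
Σ = (0) + (-3) + (15) = 12
Area = |Σ|/2 = 6.
Net area = 114 − 6 = 108.

108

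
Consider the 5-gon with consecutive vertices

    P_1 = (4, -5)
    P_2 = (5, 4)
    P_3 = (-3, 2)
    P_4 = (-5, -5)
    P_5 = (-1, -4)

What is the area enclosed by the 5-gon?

62

P_1→P_2: (4)(4) − (5)(-5) = 41
P_2→P_3: (5)(2) − (-3)(4) = 22
P_3→P_4: (-3)(-5) − (-5)(2) = 25
P_4→P_5: (-5)(-4) − (-1)(-5) = 15
P_5→P_1: (-1)(-5) − (4)(-4) = 21
Σ = 124
Area = |Σ|/2 = 62.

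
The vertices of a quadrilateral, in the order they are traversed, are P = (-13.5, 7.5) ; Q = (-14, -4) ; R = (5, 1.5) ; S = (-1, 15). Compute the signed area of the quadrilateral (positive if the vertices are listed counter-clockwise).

Apply the shoelace formula: 2A = Σ (x_i·y_{i+1} − x_{i+1}·y_i), indices taken mod 4.
Σ = (159) + (-1) + (76.5) + (195) = 429.5
Signed area = Σ/2 = 214.75 (positive ⇒ counter-clockwise traversal).

214.75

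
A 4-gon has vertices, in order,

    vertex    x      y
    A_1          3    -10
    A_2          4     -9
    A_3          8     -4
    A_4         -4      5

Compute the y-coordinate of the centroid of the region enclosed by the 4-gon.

-538/177

Apply the shoelace formula. First the cross-terms c_i = x_i·y_{i+1} − x_{i+1}·y_i:
  13, 56, 24, 25  ⇒  2A = 118, A = 59.
Then Σ (y_i + y_{i+1})·c_i = -1076, so ȳ = -1076 / (6·59) = -538/177.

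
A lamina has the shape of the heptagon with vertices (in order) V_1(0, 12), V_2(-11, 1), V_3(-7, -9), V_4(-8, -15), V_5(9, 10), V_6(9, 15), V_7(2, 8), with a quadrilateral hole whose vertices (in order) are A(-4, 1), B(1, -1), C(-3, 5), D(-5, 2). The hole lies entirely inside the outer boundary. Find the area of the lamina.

205

Outer boundary:
Apply Gauss's area formula: 2A = Σ (x_i·y_{i+1} − x_{i+1}·y_i), indices taken mod 7.
Σ = (132) + (106) + (33) + (55) + (45) + (42) + (24) = 437
Area = |Σ|/2 = 218.5.
Hole:
Apply the shoelace (surveyor's) formula: 2A = Σ (x_i·y_{i+1} − x_{i+1}·y_i), indices taken mod 4.
A→B: (-4)(-1) − (1)(1) = 3
B→C: (1)(5) − (-3)(-1) = 2
C→D: (-3)(2) − (-5)(5) = 19
D→A: (-5)(1) − (-4)(2) = 3
Σ = 27
Area = |Σ|/2 = 13.5.
Net area = 218.5 − 13.5 = 205.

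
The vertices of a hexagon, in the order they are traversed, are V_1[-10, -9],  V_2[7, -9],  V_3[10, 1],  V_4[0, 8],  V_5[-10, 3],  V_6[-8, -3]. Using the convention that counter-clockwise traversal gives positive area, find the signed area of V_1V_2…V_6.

Σ = (153) + (97) + (80) + (80) + (54) + (42) = 506
Signed area = Σ/2 = 253 (positive ⇒ counter-clockwise traversal).

253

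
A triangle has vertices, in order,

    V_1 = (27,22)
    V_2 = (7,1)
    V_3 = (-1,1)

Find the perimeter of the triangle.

72

|V_1V_2| = √((-20)² + (-21)²) = √841 = 29
|V_2V_3| = √((-8)² + (0)²) = √64 = 8
|V_3V_1| = √((28)² + (21)²) = √1225 = 35
Perimeter = 29 + 8 + 35 = 72.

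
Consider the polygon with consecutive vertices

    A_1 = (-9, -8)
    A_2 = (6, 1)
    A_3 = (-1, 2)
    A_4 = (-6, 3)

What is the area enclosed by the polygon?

68

Σ = (39) + (13) + (9) + (75) = 136
Area = |Σ|/2 = 68.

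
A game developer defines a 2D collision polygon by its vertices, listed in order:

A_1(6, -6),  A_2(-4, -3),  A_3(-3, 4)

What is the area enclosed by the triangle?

Apply Gauss's area formula: 2A = Σ (x_i·y_{i+1} − x_{i+1}·y_i), indices taken mod 3.
Σ = (-42) + (-25) + (-6) = -73
Area = |Σ|/2 = 36.5.

36.5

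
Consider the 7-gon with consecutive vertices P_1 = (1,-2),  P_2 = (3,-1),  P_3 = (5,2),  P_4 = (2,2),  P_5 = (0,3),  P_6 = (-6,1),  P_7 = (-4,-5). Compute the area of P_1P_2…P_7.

46.5

P_1→P_2: (1)(-1) − (3)(-2) = 5
P_2→P_3: (3)(2) − (5)(-1) = 11
P_3→P_4: (5)(2) − (2)(2) = 6
P_4→P_5: (2)(3) − (0)(2) = 6
P_5→P_6: (0)(1) − (-6)(3) = 18
P_6→P_7: (-6)(-5) − (-4)(1) = 34
P_7→P_1: (-4)(-2) − (1)(-5) = 13
Σ = 93
Area = |Σ|/2 = 46.5.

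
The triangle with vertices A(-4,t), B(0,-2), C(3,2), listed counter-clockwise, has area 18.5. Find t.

5

Write out the shoelace sum; only the two edges meeting at A involve t:
2·Area = [(3·t − (-4)·2) + ((-4)·(-2) − 0·t)] + 6
       = 3·t + 22 = 37
⇒ t = 5.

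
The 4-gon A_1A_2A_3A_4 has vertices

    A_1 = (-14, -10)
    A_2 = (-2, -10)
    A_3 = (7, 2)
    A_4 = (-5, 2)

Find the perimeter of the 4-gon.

54

|A_1A_2| = √((12)² + (0)²) = √144 = 12
|A_2A_3| = √((9)² + (12)²) = √225 = 15
|A_3A_4| = √((-12)² + (0)²) = √144 = 12
|A_4A_1| = √((-9)² + (-12)²) = √225 = 15
Perimeter = 12 + 15 + 12 + 15 = 54.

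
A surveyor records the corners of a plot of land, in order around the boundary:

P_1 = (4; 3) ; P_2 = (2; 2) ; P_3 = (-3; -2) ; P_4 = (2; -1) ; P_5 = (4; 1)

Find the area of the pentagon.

12.5

Apply the shoelace formula: 2A = Σ (x_i·y_{i+1} − x_{i+1}·y_i), indices taken mod 5.
P_1→P_2: (4)(2) − (2)(3) = 2
P_2→P_3: (2)(-2) − (-3)(2) = 2
P_3→P_4: (-3)(-1) − (2)(-2) = 7
P_4→P_5: (2)(1) − (4)(-1) = 6
P_5→P_1: (4)(3) − (4)(1) = 8
Σ = 25
Area = |Σ|/2 = 12.5.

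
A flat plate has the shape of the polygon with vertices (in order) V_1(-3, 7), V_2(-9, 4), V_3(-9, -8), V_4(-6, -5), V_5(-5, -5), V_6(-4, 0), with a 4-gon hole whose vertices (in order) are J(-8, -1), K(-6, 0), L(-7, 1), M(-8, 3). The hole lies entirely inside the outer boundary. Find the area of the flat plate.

53

Outer boundary:
Apply the shoelace (surveyor's) formula: 2A = Σ (x_i·y_{i+1} − x_{i+1}·y_i), indices taken mod 6.
V_1→V_2: (-3)(4) − (-9)(7) = 51
V_2→V_3: (-9)(-8) − (-9)(4) = 108
V_3→V_4: (-9)(-5) − (-6)(-8) = -3
V_4→V_5: (-6)(-5) − (-5)(-5) = 5
V_5→V_6: (-5)(0) − (-4)(-5) = -20
V_6→V_1: (-4)(7) − (-3)(0) = -28
Σ = 113
Area = |Σ|/2 = 56.5.
Hole:
Apply Gauss's area formula: 2A = Σ (x_i·y_{i+1} − x_{i+1}·y_i), indices taken mod 4.
Σ = (-6) + (-6) + (-13) + (32) = 7
Area = |Σ|/2 = 3.5.
Net area = 56.5 − 3.5 = 53.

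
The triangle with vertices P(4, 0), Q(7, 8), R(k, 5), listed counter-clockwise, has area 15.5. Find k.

Write out the shoelace sum; only the two edges meeting at R involve k:
2·Area = [(7·5 − k·8) + (k·0 − 4·5)] + 32
       = -8·k + 47 = 31
⇒ k = 2.

2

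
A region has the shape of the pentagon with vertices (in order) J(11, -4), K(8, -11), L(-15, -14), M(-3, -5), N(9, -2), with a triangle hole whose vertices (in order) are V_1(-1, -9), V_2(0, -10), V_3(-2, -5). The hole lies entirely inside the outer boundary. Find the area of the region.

146.5

Outer boundary:
Apply the shoelace formula: 2A = Σ (x_i·y_{i+1} − x_{i+1}·y_i), indices taken mod 5.
J→K: (11)(-11) − (8)(-4) = -89
K→L: (8)(-14) − (-15)(-11) = -277
L→M: (-15)(-5) − (-3)(-14) = 33
M→N: (-3)(-2) − (9)(-5) = 51
N→J: (9)(-4) − (11)(-2) = -14
Σ = -296
Area = |Σ|/2 = 148.
Hole:
Apply the surveyor's formula: 2A = Σ (x_i·y_{i+1} − x_{i+1}·y_i), indices taken mod 3.
Σ = (10) + (-20) + (13) = 3
Area = |Σ|/2 = 1.5.
Net area = 148 − 1.5 = 146.5.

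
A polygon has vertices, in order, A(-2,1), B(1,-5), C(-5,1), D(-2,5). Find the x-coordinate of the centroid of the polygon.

-2.4

Apply the shoelace formula. First the cross-terms c_i = x_i·y_{i+1} − x_{i+1}·y_i:
  9, -24, -23, 8  ⇒  2A = -30, A = -15.
Then Σ (x_i + x_{i+1})·c_i = 216, so x̄ = 216 / (6·(-15)) = -2.4.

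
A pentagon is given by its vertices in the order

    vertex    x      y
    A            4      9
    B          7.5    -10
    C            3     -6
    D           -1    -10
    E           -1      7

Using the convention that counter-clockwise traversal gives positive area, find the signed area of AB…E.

-106.25

A→B: (4)(-10) − (7.5)(9) = -107.5
B→C: (7.5)(-6) − (3)(-10) = -15
C→D: (3)(-10) − (-1)(-6) = -36
D→E: (-1)(7) − (-1)(-10) = -17
E→A: (-1)(9) − (4)(7) = -37
Σ = -212.5
Signed area = Σ/2 = -106.25 (negative ⇒ clockwise traversal).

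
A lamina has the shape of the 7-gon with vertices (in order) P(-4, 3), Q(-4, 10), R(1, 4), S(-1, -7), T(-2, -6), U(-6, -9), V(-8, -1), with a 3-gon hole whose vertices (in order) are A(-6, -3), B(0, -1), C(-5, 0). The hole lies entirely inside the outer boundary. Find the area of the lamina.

Outer boundary:
Apply the surveyor's formula: 2A = Σ (x_i·y_{i+1} − x_{i+1}·y_i), indices taken mod 7.
P→Q: (-4)(10) − (-4)(3) = -28
Q→R: (-4)(4) − (1)(10) = -26
R→S: (1)(-7) − (-1)(4) = -3
S→T: (-1)(-6) − (-2)(-7) = -8
T→U: (-2)(-9) − (-6)(-6) = -18
U→V: (-6)(-1) − (-8)(-9) = -66
V→P: (-8)(3) − (-4)(-1) = -28
Σ = -177
Area = |Σ|/2 = 88.5.
Hole:
Apply the shoelace formula: 2A = Σ (x_i·y_{i+1} − x_{i+1}·y_i), indices taken mod 3.
Cross-terms: 6, -5, 15  ⇒  Σ = 16
Area = |Σ|/2 = 8.
Net area = 88.5 − 8 = 80.5.

80.5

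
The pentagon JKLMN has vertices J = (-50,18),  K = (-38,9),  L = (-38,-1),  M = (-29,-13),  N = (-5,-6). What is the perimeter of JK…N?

116

|JK| = √((12)² + (-9)²) = √225 = 15
|KL| = √((0)² + (-10)²) = √100 = 10
|LM| = √((9)² + (-12)²) = √225 = 15
|MN| = √((24)² + (7)²) = √625 = 25
|NJ| = √((-45)² + (24)²) = √2601 = 51
Perimeter = 15 + 10 + 15 + 25 + 51 = 116.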